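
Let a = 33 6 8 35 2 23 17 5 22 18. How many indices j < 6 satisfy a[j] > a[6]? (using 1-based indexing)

2

The element at index 6 is 23.
Elements before it: 33, 6, 8, 35, 2
Those larger than 23: 33, 35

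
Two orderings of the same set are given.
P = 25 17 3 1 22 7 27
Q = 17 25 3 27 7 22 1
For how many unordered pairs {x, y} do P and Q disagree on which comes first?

7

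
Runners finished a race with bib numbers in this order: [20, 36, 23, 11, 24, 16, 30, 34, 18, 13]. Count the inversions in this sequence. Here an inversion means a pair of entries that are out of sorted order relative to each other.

Sweep left to right; for each value list the smaller values that follow it:
20: 4
36: 8
23: 4
11: 0
24: 3
16: 1
30: 2
34: 2
18: 1
13: 0
Sum: 4 + 8 + 4 + 0 + 3 + 1 + 2 + 2 + 1 + 0 = 25

25 inversions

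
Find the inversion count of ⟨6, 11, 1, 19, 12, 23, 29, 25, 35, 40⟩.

Sweep left to right; for each value list the smaller values that follow it:
6 → 1 → 1
11 → 1 → 1
1 → none → 0
19 → 12 → 1
12 → none → 0
23 → none → 0
29 → 25 → 1
25 → none → 0
35 → none → 0
40 → none → 0
Sum: 1 + 1 + 0 + 1 + 0 + 0 + 1 + 0 + 0 + 0 = 4

4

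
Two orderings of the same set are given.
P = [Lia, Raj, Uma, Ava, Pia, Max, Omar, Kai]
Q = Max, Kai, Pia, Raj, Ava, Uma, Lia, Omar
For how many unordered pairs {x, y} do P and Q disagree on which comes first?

Assign each item its position (1..8) in the first ordering, then rewrite the second ordering as that position sequence:
positions: Lia→1, Raj→2, Uma→3, Ava→4, Pia→5, Max→6, Omar→7, Kai→8
second ordering as positions: [6, 8, 5, 2, 4, 3, 1, 7]
Discordant pairs = inversions in this position sequence.
6: 5, 2, 4, 3, 1 → 5
8: 5, 2, 4, 3, 1, 7 → 6
5: 2, 4, 3, 1 → 4
2: 1 → 1
4: 3, 1 → 2
3: 1 → 1
1: 0
7: 0
Total: 5 + 6 + 4 + 1 + 2 + 1 + 0 + 0 = 19

There are 19 disagreeing pairs.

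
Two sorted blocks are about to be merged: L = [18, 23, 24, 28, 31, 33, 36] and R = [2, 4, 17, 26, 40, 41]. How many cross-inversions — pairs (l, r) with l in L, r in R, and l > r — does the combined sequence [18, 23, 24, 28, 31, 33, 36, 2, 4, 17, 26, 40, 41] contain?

25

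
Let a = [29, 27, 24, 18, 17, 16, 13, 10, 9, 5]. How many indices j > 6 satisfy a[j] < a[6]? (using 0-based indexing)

The element at index 6 is 13.
Elements after it: 10, 9, 5
Those smaller than 13: 10, 9, 5

3 such elements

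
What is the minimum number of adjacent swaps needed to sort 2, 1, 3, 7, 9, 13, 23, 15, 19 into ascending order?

Minimum adjacent swaps = number of inversions (each swap of adjacent out-of-order elements removes one inversion and no swap can remove more).
Count inversions — for each element, later elements that are smaller:
2: 1 → 1
1: none → 0
3: none → 0
7: none → 0
9: none → 0
13: none → 0
23: 15, 19 → 2
15: none → 0
19: none → 0
Total inversions: 1 + 0 + 0 + 0 + 0 + 0 + 2 + 0 + 0 = 3

3 swaps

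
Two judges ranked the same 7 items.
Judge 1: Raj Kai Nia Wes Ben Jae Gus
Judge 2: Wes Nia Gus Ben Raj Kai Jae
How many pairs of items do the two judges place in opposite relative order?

11

Assign each item its position (1..7) in the first ordering, then rewrite the second ordering as that position sequence:
positions: Raj→1, Kai→2, Nia→3, Wes→4, Ben→5, Jae→6, Gus→7
second ordering as positions: [4, 3, 7, 5, 1, 2, 6]
Discordant pairs = inversions in this position sequence.
4: 3, 1, 2 → 3
3: 1, 2 → 2
7: 5, 1, 2, 6 → 4
5: 1, 2 → 2
1: 0
2: 0
6: 0
Total: 3 + 2 + 4 + 2 + 0 + 0 + 0 = 11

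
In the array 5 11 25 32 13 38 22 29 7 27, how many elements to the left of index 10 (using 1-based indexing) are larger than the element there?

3 such elements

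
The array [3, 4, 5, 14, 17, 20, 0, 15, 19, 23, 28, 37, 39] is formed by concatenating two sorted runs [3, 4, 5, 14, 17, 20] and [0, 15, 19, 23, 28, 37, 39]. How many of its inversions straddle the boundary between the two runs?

Count, for every r in R, how many entries of L exceed r:
r = 0: 3, 4, 5, 14, 17, 20 → 6
r = 15: 17, 20 → 2
r = 19: 20 → 1
r = 23: none → 0
r = 28: none → 0
r = 37: none → 0
r = 39: none → 0
Cross-inversions: 6 + 2 + 1 + 0 + 0 + 0 + 0 = 9

9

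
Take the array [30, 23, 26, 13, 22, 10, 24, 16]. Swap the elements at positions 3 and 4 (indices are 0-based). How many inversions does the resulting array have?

Positions 3 and 4 hold 13 and 22; after swapping, the array is [30, 23, 26, 22, 13, 10, 24, 16].
Count, for each position, how many later elements it exceeds:
30: 7
23: 4
26: 5
22: 3
13: 1
10: 0
24: 1
16: 0
Sum: 7 + 4 + 5 + 3 + 1 + 0 + 1 + 0 = 21

21 inversions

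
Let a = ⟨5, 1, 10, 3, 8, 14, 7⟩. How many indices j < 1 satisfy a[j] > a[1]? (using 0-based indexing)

1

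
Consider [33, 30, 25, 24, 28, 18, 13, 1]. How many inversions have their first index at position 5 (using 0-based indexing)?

2

The element at index 5 is 18.
Elements after it: 13, 1
Those smaller than 18: 13, 1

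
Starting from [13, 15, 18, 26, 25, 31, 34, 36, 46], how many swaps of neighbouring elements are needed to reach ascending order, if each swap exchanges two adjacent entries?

1

Minimum adjacent swaps = number of inversions (each swap of adjacent out-of-order elements removes one inversion and no swap can remove more).
Count inversions — for each element, later elements that are smaller:
13: none → 0
15: none → 0
18: none → 0
26: 25 → 1
25: none → 0
31: none → 0
34: none → 0
36: none → 0
46: none → 0
Total inversions: 0 + 0 + 0 + 1 + 0 + 0 + 0 + 0 + 0 = 1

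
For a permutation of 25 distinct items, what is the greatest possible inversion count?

300

A reversed (strictly descending) arrangement makes every pair an inversion, giving C(25, 2) inversions.
C(25, 2) = 25·24/2 = 300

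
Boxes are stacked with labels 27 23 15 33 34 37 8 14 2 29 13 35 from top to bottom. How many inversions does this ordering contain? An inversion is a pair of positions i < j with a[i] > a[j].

35

Element-by-element contributions:
27: 6
23: 5
15: 4
33: 5
34: 5
37: 6
8: 1
14: 2
2: 0
29: 1
13: 0
35: 0
Sum: 6 + 5 + 4 + 5 + 5 + 6 + 1 + 2 + 0 + 1 + 0 + 0 = 35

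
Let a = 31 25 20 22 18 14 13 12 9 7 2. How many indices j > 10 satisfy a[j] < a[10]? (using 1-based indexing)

1 such element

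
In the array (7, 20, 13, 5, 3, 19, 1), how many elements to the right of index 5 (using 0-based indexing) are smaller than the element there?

The element at index 5 is 19.
Elements after it: 1
Those smaller than 19: 1

1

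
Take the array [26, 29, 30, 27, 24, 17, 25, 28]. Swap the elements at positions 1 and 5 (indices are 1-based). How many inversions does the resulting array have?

16 inversions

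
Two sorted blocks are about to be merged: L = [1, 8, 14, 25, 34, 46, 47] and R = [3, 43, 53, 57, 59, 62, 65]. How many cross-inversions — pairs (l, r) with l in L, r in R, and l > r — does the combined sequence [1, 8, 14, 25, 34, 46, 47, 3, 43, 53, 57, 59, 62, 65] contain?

For each element r of the right run, count left-run elements greater than r:
r = 3: 8, 14, 25, 34, 46, 47 → 6
r = 43: 46, 47 → 2
r = 53: none → 0
r = 57: none → 0
r = 59: none → 0
r = 62: none → 0
r = 65: none → 0
Cross-inversions: 6 + 2 + 0 + 0 + 0 + 0 + 0 = 8

8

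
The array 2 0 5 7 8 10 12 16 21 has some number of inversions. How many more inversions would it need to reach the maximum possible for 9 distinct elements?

35 inversions short

Maximum inversions for 9 distinct elements is C(9, 2) = 9·8/2 = 36.
Current inversions — for each element, count later smaller elements:
2: 1
0: 0
5: 0
7: 0
8: 0
10: 0
12: 0
16: 0
21: 0
Current total: 1 + 0 + 0 + 0 + 0 + 0 + 0 + 0 + 0 = 1
Shortfall: 36 − 1 = 35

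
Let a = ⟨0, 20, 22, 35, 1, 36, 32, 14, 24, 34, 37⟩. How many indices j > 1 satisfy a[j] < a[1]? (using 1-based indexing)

The element at index 1 is 0.
Elements after it: 20, 22, 35, 1, 36, 32, 14, 24, 34, 37
None of them are smaller than 0.

0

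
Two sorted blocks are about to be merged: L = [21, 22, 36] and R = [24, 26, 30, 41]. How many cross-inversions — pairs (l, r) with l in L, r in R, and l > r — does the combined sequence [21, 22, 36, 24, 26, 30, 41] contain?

Cross-inversions: 3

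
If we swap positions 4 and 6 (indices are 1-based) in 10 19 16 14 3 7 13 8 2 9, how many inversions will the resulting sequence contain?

31 inversions

Positions 4 and 6 hold 14 and 7; after swapping, the array is [10, 19, 16, 7, 3, 14, 13, 8, 2, 9].
For each element, count later entries that are smaller:
10 → 7, 3, 8, 2, 9 → 5
19 → 16, 7, 3, 14, 13, 8, 2, 9 → 8
16 → 7, 3, 14, 13, 8, 2, 9 → 7
7 → 3, 2 → 2
3 → 2 → 1
14 → 13, 8, 2, 9 → 4
13 → 8, 2, 9 → 3
8 → 2 → 1
2 → none → 0
9 → none → 0
Sum: 5 + 8 + 7 + 2 + 1 + 4 + 3 + 1 + 0 + 0 = 31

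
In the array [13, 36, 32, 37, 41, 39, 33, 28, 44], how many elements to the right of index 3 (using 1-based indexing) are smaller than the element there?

The element at index 3 is 32.
Elements after it: 37, 41, 39, 33, 28, 44
Those smaller than 32: 28

1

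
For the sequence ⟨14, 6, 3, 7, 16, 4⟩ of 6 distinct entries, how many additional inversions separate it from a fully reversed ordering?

7 inversions short

Maximum inversions for 6 distinct elements is C(6, 2) = 6·5/2 = 15.
Current inversions — for each element, count later smaller elements:
14: 4
6: 2
3: 0
7: 1
16: 1
4: 0
Current total: 4 + 2 + 0 + 1 + 1 + 0 = 8
Shortfall: 15 − 8 = 7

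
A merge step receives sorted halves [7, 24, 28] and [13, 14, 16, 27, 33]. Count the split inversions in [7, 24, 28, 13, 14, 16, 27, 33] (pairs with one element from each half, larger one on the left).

7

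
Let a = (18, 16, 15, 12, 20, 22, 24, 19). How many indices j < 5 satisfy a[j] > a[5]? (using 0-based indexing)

0 such elements

The element at index 5 is 22.
Elements before it: 18, 16, 15, 12, 20
None of them are larger than 22.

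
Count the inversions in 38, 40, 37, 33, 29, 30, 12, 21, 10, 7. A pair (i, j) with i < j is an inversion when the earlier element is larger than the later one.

Inversions: 42

Element-by-element contributions:
38 → 37, 33, 29, 30, 12, 21, 10, 7 → 8
40 → 37, 33, 29, 30, 12, 21, 10, 7 → 8
37 → 33, 29, 30, 12, 21, 10, 7 → 7
33 → 29, 30, 12, 21, 10, 7 → 6
29 → 12, 21, 10, 7 → 4
30 → 12, 21, 10, 7 → 4
12 → 10, 7 → 2
21 → 10, 7 → 2
10 → 7 → 1
7 → none → 0
Sum: 8 + 8 + 7 + 6 + 4 + 4 + 2 + 2 + 1 + 0 = 42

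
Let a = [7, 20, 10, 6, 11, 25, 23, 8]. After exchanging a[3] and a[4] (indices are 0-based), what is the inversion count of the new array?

12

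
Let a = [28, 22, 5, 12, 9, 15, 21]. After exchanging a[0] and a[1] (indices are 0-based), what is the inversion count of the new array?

11 inversions

Positions 0 and 1 hold 28 and 22; after swapping, the array is [22, 28, 5, 12, 9, 15, 21].
Element-by-element contributions:
22 → 5, 12, 9, 15, 21 → 5
28 → 5, 12, 9, 15, 21 → 5
5 → none → 0
12 → 9 → 1
9 → none → 0
15 → none → 0
21 → none → 0
Sum: 5 + 5 + 0 + 1 + 0 + 0 + 0 = 11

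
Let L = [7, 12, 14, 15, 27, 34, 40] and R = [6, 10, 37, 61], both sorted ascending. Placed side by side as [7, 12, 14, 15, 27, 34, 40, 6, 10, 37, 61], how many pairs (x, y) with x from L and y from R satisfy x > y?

There are 14 cross-inversions.

Take each right-half value and tally the left-half values above it:
r = 6: 7, 12, 14, 15, 27, 34, 40 → 7
r = 10: 12, 14, 15, 27, 34, 40 → 6
r = 37: 40 → 1
r = 61: none → 0
Cross-inversions: 7 + 6 + 1 + 0 = 14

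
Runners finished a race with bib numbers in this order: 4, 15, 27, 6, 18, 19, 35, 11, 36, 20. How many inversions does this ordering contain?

For each element, count later entries that are smaller:
4: 0
15: 2
27: 5
6: 0
18: 1
19: 1
35: 2
11: 0
36: 1
20: 0
Sum: 0 + 2 + 5 + 0 + 1 + 1 + 2 + 0 + 1 + 0 = 12

12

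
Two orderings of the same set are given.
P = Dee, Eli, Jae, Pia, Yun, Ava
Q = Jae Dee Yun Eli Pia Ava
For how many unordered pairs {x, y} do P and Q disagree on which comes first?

Assign each item its position (1..6) in the first ordering, then rewrite the second ordering as that position sequence:
positions: Dee→1, Eli→2, Jae→3, Pia→4, Yun→5, Ava→6
second ordering as positions: [3, 1, 5, 2, 4, 6]
Discordant pairs = inversions in this position sequence.
3: 1, 2 → 2
1: 0
5: 2, 4 → 2
2: 0
4: 0
6: 0
Total: 2 + 0 + 2 + 0 + 0 + 0 = 4

4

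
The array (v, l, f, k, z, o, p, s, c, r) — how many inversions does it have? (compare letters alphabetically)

22

Count, for each position, how many later elements it exceeds:
v → l, f, k, o, p, s, c, r → 8
l → f, k, c → 3
f → c → 1
k → c → 1
z → o, p, s, c, r → 5
o → c → 1
p → c → 1
s → c, r → 2
c → none → 0
r → none → 0
Sum: 8 + 3 + 1 + 1 + 5 + 1 + 1 + 2 + 0 + 0 = 22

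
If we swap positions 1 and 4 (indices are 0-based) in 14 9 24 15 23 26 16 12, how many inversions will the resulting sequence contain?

Inversions: 15

Positions 1 and 4 hold 9 and 23; after swapping, the array is [14, 23, 24, 15, 9, 26, 16, 12].
For each element, count later entries that are smaller:
14: 2
23: 4
24: 4
15: 2
9: 0
26: 2
16: 1
12: 0
Sum: 2 + 4 + 4 + 2 + 0 + 2 + 1 + 0 = 15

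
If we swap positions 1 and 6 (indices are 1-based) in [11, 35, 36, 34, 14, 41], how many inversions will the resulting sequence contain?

Positions 1 and 6 hold 11 and 41; after swapping, the array is [41, 35, 36, 34, 14, 11].
Element-by-element contributions:
41 → 35, 36, 34, 14, 11 → 5
35 → 34, 14, 11 → 3
36 → 34, 14, 11 → 3
34 → 14, 11 → 2
14 → 11 → 1
11 → none → 0
Sum: 5 + 3 + 3 + 2 + 1 + 0 = 14

Inversions: 14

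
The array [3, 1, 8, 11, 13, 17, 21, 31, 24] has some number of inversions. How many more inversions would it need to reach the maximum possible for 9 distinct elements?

34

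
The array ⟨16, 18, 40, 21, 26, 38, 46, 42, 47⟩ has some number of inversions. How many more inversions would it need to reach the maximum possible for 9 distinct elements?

32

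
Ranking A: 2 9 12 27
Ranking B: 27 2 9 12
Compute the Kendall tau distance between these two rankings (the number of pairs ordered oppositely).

There are 3 discordant pairs.

Assign each item its position (1..4) in the first ordering, then rewrite the second ordering as that position sequence:
positions: 2→1, 9→2, 12→3, 27→4
second ordering as positions: [4, 1, 2, 3]
Discordant pairs = inversions in this position sequence.
4: 1, 2, 3 → 3
1: 0
2: 0
3: 0
Total: 3 + 0 + 0 + 0 = 3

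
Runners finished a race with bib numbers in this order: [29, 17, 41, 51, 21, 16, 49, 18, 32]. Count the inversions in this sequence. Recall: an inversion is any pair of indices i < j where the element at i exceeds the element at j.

Element-by-element contributions:
29 → 17, 21, 16, 18 → 4
17 → 16 → 1
41 → 21, 16, 18, 32 → 4
51 → 21, 16, 49, 18, 32 → 5
21 → 16, 18 → 2
16 → none → 0
49 → 18, 32 → 2
18 → none → 0
32 → none → 0
Sum: 4 + 1 + 4 + 5 + 2 + 0 + 2 + 0 + 0 = 18

18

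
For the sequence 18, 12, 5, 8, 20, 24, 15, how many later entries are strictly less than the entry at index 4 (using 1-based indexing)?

0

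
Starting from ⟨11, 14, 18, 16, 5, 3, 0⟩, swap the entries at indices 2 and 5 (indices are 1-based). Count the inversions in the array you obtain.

Positions 2 and 5 hold 14 and 5; after swapping, the array is [11, 5, 18, 16, 14, 3, 0].
Element-by-element contributions:
11 → 5, 3, 0 → 3
5 → 3, 0 → 2
18 → 16, 14, 3, 0 → 4
16 → 14, 3, 0 → 3
14 → 3, 0 → 2
3 → 0 → 1
0 → none → 0
Sum: 3 + 2 + 4 + 3 + 2 + 1 + 0 = 15

15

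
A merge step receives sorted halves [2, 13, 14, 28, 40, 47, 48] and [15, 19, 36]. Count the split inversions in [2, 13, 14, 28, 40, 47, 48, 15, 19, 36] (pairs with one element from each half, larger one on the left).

11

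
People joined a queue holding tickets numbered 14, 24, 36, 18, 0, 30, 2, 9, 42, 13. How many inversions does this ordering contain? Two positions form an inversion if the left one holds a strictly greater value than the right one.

23

Sweep left to right; for each value list the smaller values that follow it:
14 → 0, 2, 9, 13 → 4
24 → 18, 0, 2, 9, 13 → 5
36 → 18, 0, 30, 2, 9, 13 → 6
18 → 0, 2, 9, 13 → 4
0 → none → 0
30 → 2, 9, 13 → 3
2 → none → 0
9 → none → 0
42 → 13 → 1
13 → none → 0
Sum: 4 + 5 + 6 + 4 + 0 + 3 + 0 + 0 + 1 + 0 = 23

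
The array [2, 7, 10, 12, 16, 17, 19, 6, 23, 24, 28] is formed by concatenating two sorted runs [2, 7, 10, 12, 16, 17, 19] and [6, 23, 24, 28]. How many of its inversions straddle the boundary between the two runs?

6 split inversions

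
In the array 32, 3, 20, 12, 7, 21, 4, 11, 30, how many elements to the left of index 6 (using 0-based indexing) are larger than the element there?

5

The element at index 6 is 4.
Elements before it: 32, 3, 20, 12, 7, 21
Those larger than 4: 32, 20, 12, 7, 21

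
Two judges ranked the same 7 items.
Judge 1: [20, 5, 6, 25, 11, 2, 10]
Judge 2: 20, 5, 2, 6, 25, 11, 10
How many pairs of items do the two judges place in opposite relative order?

Assign each item its position (1..7) in the first ordering, then rewrite the second ordering as that position sequence:
positions: 20→1, 5→2, 6→3, 25→4, 11→5, 2→6, 10→7
second ordering as positions: [1, 2, 6, 3, 4, 5, 7]
Discordant pairs = inversions in this position sequence.
1: 0
2: 0
6: 3, 4, 5 → 3
3: 0
4: 0
5: 0
7: 0
Total: 0 + 0 + 3 + 0 + 0 + 0 + 0 = 3

3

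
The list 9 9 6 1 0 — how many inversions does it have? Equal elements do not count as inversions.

There are 9 out-of-order pairs.

Count, for each position, how many later elements it exceeds:
9 → 6, 1, 0 → 3
9 → 6, 1, 0 → 3
6 → 1, 0 → 2
1 → 0 → 1
0 → none → 0
Sum: 3 + 3 + 2 + 1 + 0 = 9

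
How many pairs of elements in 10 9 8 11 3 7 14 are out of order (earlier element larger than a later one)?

11

Element-by-element contributions:
10 → 9, 8, 3, 7 → 4
9 → 8, 3, 7 → 3
8 → 3, 7 → 2
11 → 3, 7 → 2
3 → none → 0
7 → none → 0
14 → none → 0
Sum: 4 + 3 + 2 + 2 + 0 + 0 + 0 = 11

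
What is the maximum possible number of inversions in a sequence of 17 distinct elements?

136 inversions

The maximum occurs when the array is in strictly decreasing order: every one of the C(17, 2) pairs is inverted.
C(17, 2) = 17·16/2 = 136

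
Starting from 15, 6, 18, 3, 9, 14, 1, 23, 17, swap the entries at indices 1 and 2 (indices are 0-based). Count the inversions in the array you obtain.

Positions 1 and 2 hold 6 and 18; after swapping, the array is [15, 18, 6, 3, 9, 14, 1, 23, 17].
For each element, count later entries that are smaller:
15 → 6, 3, 9, 14, 1 → 5
18 → 6, 3, 9, 14, 1, 17 → 6
6 → 3, 1 → 2
3 → 1 → 1
9 → 1 → 1
14 → 1 → 1
1 → none → 0
23 → 17 → 1
17 → none → 0
Sum: 5 + 6 + 2 + 1 + 1 + 1 + 0 + 1 + 0 = 17

17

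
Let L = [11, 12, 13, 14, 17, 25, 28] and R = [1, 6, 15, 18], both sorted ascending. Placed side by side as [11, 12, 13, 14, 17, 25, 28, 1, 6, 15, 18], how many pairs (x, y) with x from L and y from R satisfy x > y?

19 split inversions

Take each right-half value and tally the left-half values above it:
r = 1: 11, 12, 13, 14, 17, 25, 28 → 7
r = 6: 11, 12, 13, 14, 17, 25, 28 → 7
r = 15: 17, 25, 28 → 3
r = 18: 25, 28 → 2
Cross-inversions: 7 + 7 + 3 + 2 = 19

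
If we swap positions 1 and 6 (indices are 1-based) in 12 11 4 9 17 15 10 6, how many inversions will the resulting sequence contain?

Positions 1 and 6 hold 12 and 15; after swapping, the array is [15, 11, 4, 9, 17, 12, 10, 6].
Sweep left to right; for each value list the smaller values that follow it:
15: 6
11: 4
4: 0
9: 1
17: 3
12: 2
10: 1
6: 0
Sum: 6 + 4 + 0 + 1 + 3 + 2 + 1 + 0 = 17

17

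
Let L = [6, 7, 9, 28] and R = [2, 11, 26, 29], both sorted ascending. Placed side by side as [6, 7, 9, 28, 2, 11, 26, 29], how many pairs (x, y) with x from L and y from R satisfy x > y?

6

Count, for every r in R, how many entries of L exceed r:
r = 2: 6, 7, 9, 28 → 4
r = 11: 28 → 1
r = 26: 28 → 1
r = 29: none → 0
Cross-inversions: 4 + 1 + 1 + 0 = 6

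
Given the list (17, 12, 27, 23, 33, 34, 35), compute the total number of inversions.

Listing every pair i<j with a[i]>a[j] (using 1-based positions):
(1,2): 17 > 12
(3,4): 27 > 23
That's 2 pairs.

2 out-of-order pairs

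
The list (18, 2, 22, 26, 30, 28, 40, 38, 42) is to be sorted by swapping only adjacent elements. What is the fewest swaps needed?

The minimum number of adjacent swaps to sort an array equals its inversion count, since every such swap removes exactly one inversion.
Count inversions — for each element, later elements that are smaller:
18: 2 → 1
2: none → 0
22: none → 0
26: none → 0
30: 28 → 1
28: none → 0
40: 38 → 1
38: none → 0
42: none → 0
Total inversions: 1 + 0 + 0 + 0 + 1 + 0 + 1 + 0 + 0 = 3

3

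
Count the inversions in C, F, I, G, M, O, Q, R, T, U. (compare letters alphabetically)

1

Element-by-element contributions:
C: 0
F: 0
I: 1
G: 0
M: 0
O: 0
Q: 0
R: 0
T: 0
U: 0
Sum: 0 + 0 + 1 + 0 + 0 + 0 + 0 + 0 + 0 + 0 = 1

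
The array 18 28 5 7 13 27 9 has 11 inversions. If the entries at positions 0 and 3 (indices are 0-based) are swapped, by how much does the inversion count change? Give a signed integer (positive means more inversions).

-1

Positions 0 and 3 hold 18 and 7; after swapping, the array is [7, 28, 5, 18, 13, 27, 9].
Sweep left to right; for each value list the smaller values that follow it:
7 → 5 → 1
28 → 5, 18, 13, 27, 9 → 5
5 → none → 0
18 → 13, 9 → 2
13 → 9 → 1
27 → 9 → 1
9 → none → 0
Sum: 1 + 5 + 0 + 2 + 1 + 1 + 0 = 10
Change: 10 − 11 = -1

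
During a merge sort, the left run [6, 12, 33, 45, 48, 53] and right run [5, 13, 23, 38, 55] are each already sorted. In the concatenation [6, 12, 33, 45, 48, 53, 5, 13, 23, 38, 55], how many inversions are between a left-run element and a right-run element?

17 cross-inversions

Count, for every r in R, how many entries of L exceed r:
r = 5: 6, 12, 33, 45, 48, 53 → 6
r = 13: 33, 45, 48, 53 → 4
r = 23: 33, 45, 48, 53 → 4
r = 38: 45, 48, 53 → 3
r = 55: none → 0
Cross-inversions: 6 + 4 + 4 + 3 + 0 = 17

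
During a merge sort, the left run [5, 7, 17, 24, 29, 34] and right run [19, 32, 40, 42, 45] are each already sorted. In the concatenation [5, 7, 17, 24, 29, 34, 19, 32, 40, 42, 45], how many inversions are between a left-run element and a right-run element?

4

For each element r of the right run, count left-run elements greater than r:
r = 19: 24, 29, 34 → 3
r = 32: 34 → 1
r = 40: none → 0
r = 42: none → 0
r = 45: none → 0
Cross-inversions: 3 + 1 + 0 + 0 + 0 = 4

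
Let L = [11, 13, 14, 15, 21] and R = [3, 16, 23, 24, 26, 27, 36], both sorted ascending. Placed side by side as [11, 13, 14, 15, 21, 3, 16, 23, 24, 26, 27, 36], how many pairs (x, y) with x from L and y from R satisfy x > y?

For each element r of the right run, count left-run elements greater than r:
r = 3: 11, 13, 14, 15, 21 → 5
r = 16: 21 → 1
r = 23: none → 0
r = 24: none → 0
r = 26: none → 0
r = 27: none → 0
r = 36: none → 0
Cross-inversions: 5 + 1 + 0 + 0 + 0 + 0 + 0 = 6

6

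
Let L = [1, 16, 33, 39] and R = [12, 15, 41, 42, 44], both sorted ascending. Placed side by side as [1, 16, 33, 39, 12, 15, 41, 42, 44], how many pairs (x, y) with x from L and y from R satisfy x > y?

For each element r of the right run, count left-run elements greater than r:
r = 12: 16, 33, 39 → 3
r = 15: 16, 33, 39 → 3
r = 41: none → 0
r = 42: none → 0
r = 44: none → 0
Cross-inversions: 3 + 3 + 0 + 0 + 0 = 6

6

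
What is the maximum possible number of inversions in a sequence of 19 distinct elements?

171 inversions

The maximum occurs when the array is in strictly decreasing order: every one of the C(19, 2) pairs is inverted.
C(19, 2) = 19·18/2 = 171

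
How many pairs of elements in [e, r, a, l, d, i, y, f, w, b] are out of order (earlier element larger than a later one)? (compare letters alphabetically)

21

Element-by-element contributions:
e: 3
r: 6
a: 0
l: 4
d: 1
i: 2
y: 3
f: 1
w: 1
b: 0
Sum: 3 + 6 + 0 + 4 + 1 + 2 + 3 + 1 + 1 + 0 = 21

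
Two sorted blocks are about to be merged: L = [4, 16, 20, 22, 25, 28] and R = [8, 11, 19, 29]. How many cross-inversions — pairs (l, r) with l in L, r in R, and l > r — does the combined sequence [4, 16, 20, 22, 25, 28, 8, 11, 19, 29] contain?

Take each right-half value and tally the left-half values above it:
r = 8: 16, 20, 22, 25, 28 → 5
r = 11: 16, 20, 22, 25, 28 → 5
r = 19: 20, 22, 25, 28 → 4
r = 29: none → 0
Cross-inversions: 5 + 5 + 4 + 0 = 14

14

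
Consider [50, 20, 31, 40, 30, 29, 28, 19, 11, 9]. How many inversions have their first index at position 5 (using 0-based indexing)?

4

The element at index 5 is 29.
Elements after it: 28, 19, 11, 9
Those smaller than 29: 28, 19, 11, 9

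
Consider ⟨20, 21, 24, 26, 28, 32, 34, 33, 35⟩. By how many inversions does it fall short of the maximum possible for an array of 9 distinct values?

35

Maximum inversions for 9 distinct elements is C(9, 2) = 9·8/2 = 36.
Current inversions — for each element, count later smaller elements:
20: 0
21: 0
24: 0
26: 0
28: 0
32: 0
34: 1
33: 0
35: 0
Current total: 0 + 0 + 0 + 0 + 0 + 0 + 1 + 0 + 0 = 1
Shortfall: 36 − 1 = 35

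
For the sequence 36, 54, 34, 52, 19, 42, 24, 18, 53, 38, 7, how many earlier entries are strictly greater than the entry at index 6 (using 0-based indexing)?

The element at index 6 is 24.
Elements before it: 36, 54, 34, 52, 19, 42
Those larger than 24: 36, 54, 34, 52, 42

5 such elements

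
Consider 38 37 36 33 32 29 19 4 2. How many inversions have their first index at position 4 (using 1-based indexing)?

5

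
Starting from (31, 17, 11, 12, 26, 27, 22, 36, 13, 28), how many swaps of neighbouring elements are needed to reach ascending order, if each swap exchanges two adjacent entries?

18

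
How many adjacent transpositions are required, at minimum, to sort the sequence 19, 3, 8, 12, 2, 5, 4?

The minimum number of adjacent swaps to sort an array equals its inversion count, since every such swap removes exactly one inversion.
Count inversions — for each element, later elements that are smaller:
19: 3, 8, 12, 2, 5, 4 → 6
3: 2 → 1
8: 2, 5, 4 → 3
12: 2, 5, 4 → 3
2: none → 0
5: 4 → 1
4: none → 0
Total inversions: 6 + 1 + 3 + 3 + 0 + 1 + 0 = 14

14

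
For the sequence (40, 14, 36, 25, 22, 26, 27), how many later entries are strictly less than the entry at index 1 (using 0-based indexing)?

0

The element at index 1 is 14.
Elements after it: 36, 25, 22, 26, 27
None of them are smaller than 14.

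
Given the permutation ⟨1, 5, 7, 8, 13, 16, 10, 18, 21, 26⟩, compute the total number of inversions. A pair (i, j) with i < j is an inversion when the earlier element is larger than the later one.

Inversions: 2

For each element, count later entries that are smaller:
1 → none → 0
5 → none → 0
7 → none → 0
8 → none → 0
13 → 10 → 1
16 → 10 → 1
10 → none → 0
18 → none → 0
21 → none → 0
26 → none → 0
Sum: 0 + 0 + 0 + 0 + 1 + 1 + 0 + 0 + 0 + 0 = 2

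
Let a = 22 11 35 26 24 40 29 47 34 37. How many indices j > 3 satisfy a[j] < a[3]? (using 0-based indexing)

1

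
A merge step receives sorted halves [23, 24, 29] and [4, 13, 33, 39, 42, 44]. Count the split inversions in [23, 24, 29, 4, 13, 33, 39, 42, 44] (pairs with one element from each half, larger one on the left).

6 cross-inversions

For each element r of the right run, count left-run elements greater than r:
r = 4: 23, 24, 29 → 3
r = 13: 23, 24, 29 → 3
r = 33: none → 0
r = 39: none → 0
r = 42: none → 0
r = 44: none → 0
Cross-inversions: 3 + 3 + 0 + 0 + 0 + 0 = 6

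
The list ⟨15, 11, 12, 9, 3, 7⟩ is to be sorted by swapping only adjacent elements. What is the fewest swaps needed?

Adjacent swaps: 13

The minimum number of adjacent swaps to sort an array equals its inversion count, since every such swap removes exactly one inversion.
Count inversions — for each element, later elements that are smaller:
15: 11, 12, 9, 3, 7 → 5
11: 9, 3, 7 → 3
12: 9, 3, 7 → 3
9: 3, 7 → 2
3: none → 0
7: none → 0
Total inversions: 5 + 3 + 3 + 2 + 0 + 0 = 13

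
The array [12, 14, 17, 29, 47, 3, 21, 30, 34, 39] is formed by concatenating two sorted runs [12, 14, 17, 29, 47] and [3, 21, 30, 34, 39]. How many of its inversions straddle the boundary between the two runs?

There are 10 cross-inversions.

Count, for every r in R, how many entries of L exceed r:
r = 3: 12, 14, 17, 29, 47 → 5
r = 21: 29, 47 → 2
r = 30: 47 → 1
r = 34: 47 → 1
r = 39: 47 → 1
Cross-inversions: 5 + 2 + 1 + 1 + 1 = 10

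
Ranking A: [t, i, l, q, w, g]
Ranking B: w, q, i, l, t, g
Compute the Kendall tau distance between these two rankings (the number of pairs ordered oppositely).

Assign each item its position (1..6) in the first ordering, then rewrite the second ordering as that position sequence:
positions: t→1, i→2, l→3, q→4, w→5, g→6
second ordering as positions: [5, 4, 2, 3, 1, 6]
Discordant pairs = inversions in this position sequence.
5: 4, 2, 3, 1 → 4
4: 2, 3, 1 → 3
2: 1 → 1
3: 1 → 1
1: 0
6: 0
Total: 4 + 3 + 1 + 1 + 0 + 0 = 9

9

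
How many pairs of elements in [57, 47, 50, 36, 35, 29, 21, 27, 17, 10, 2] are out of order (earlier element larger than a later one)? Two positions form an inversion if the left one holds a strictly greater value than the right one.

Element-by-element contributions:
57: 10
47: 8
50: 8
36: 7
35: 6
29: 5
21: 3
27: 3
17: 2
10: 1
2: 0
Sum: 10 + 8 + 8 + 7 + 6 + 5 + 3 + 3 + 2 + 1 + 0 = 53

There are 53 inversions.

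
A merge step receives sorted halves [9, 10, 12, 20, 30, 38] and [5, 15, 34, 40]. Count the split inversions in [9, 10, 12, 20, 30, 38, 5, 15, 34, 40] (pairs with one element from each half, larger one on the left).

10 split inversions

Count, for every r in R, how many entries of L exceed r:
r = 5: 9, 10, 12, 20, 30, 38 → 6
r = 15: 20, 30, 38 → 3
r = 34: 38 → 1
r = 40: none → 0
Cross-inversions: 6 + 3 + 1 + 0 = 10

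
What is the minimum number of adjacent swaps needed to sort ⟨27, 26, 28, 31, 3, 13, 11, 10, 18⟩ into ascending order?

Minimum adjacent swaps = number of inversions (each swap of adjacent out-of-order elements removes one inversion and no swap can remove more).
Count inversions — for each element, later elements that are smaller:
27: 26, 3, 13, 11, 10, 18 → 6
26: 3, 13, 11, 10, 18 → 5
28: 3, 13, 11, 10, 18 → 5
31: 3, 13, 11, 10, 18 → 5
3: none → 0
13: 11, 10 → 2
11: 10 → 1
10: none → 0
18: none → 0
Total inversions: 6 + 5 + 5 + 5 + 0 + 2 + 1 + 0 + 0 = 24

24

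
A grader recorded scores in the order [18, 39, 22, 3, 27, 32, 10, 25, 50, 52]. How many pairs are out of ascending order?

For each element, count later entries that are smaller:
18 → 3, 10 → 2
39 → 22, 3, 27, 32, 10, 25 → 6
22 → 3, 10 → 2
3 → none → 0
27 → 10, 25 → 2
32 → 10, 25 → 2
10 → none → 0
25 → none → 0
50 → none → 0
52 → none → 0
Sum: 2 + 6 + 2 + 0 + 2 + 2 + 0 + 0 + 0 + 0 = 14

Inversions: 14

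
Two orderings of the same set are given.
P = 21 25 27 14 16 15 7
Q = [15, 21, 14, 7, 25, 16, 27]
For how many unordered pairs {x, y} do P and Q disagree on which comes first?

Assign each item its position (1..7) in the first ordering, then rewrite the second ordering as that position sequence:
positions: 21→1, 25→2, 27→3, 14→4, 16→5, 15→6, 7→7
second ordering as positions: [6, 1, 4, 7, 2, 5, 3]
Discordant pairs = inversions in this position sequence.
6: 1, 4, 2, 5, 3 → 5
1: 0
4: 2, 3 → 2
7: 2, 5, 3 → 3
2: 0
5: 3 → 1
3: 0
Total: 5 + 0 + 2 + 3 + 0 + 1 + 0 = 11

11 disagreeing pairs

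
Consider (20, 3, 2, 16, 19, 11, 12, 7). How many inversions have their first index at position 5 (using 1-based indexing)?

The element at index 5 is 19.
Elements after it: 11, 12, 7
Those smaller than 19: 11, 12, 7

3 such elements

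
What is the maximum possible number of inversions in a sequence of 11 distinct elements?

A reversed (strictly descending) arrangement makes every pair an inversion, giving C(11, 2) inversions.
C(11, 2) = 11·10/2 = 55

Inversions: 55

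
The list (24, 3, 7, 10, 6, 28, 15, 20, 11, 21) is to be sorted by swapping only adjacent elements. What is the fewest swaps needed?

Each adjacent swap fixes exactly one inversion, so the minimum swap count equals the number of inversions.
Count inversions — for each element, later elements that are smaller:
24: 3, 7, 10, 6, 15, 20, 11, 21 → 8
3: none → 0
7: 6 → 1
10: 6 → 1
6: none → 0
28: 15, 20, 11, 21 → 4
15: 11 → 1
20: 11 → 1
11: none → 0
21: none → 0
Total inversions: 8 + 0 + 1 + 1 + 0 + 4 + 1 + 1 + 0 + 0 = 16

16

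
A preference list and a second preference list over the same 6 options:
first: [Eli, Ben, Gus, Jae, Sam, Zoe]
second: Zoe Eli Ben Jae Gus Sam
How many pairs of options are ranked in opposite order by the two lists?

There are 6 pairs.

Assign each item its position (1..6) in the first ordering, then rewrite the second ordering as that position sequence:
positions: Eli→1, Ben→2, Gus→3, Jae→4, Sam→5, Zoe→6
second ordering as positions: [6, 1, 2, 4, 3, 5]
Discordant pairs = inversions in this position sequence.
6: 1, 2, 4, 3, 5 → 5
1: 0
2: 0
4: 3 → 1
3: 0
5: 0
Total: 5 + 0 + 0 + 1 + 0 + 0 = 6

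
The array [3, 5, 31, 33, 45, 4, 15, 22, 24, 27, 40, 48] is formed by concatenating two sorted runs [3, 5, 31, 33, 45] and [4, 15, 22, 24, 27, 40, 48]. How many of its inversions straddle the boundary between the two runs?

17 cross-inversions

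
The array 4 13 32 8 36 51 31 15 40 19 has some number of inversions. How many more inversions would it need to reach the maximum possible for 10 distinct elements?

Maximum inversions for 10 distinct elements is C(10, 2) = 10·9/2 = 45.
Current inversions — for each element, count later smaller elements:
4: 0
13: 1
32: 4
8: 0
36: 3
51: 4
31: 2
15: 0
40: 1
19: 0
Current total: 0 + 1 + 4 + 0 + 3 + 4 + 2 + 0 + 1 + 0 = 15
Shortfall: 45 − 15 = 30

30 inversions short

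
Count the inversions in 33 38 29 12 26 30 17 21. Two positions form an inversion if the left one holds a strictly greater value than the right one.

Sweep left to right; for each value list the smaller values that follow it:
33: 6
38: 6
29: 4
12: 0
26: 2
30: 2
17: 0
21: 0
Sum: 6 + 6 + 4 + 0 + 2 + 2 + 0 + 0 = 20

Out-of-order pairs: 20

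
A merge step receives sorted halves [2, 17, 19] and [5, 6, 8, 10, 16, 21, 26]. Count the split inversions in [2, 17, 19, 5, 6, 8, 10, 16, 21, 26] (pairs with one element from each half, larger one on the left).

10

For each element r of the right run, count left-run elements greater than r:
r = 5: 17, 19 → 2
r = 6: 17, 19 → 2
r = 8: 17, 19 → 2
r = 10: 17, 19 → 2
r = 16: 17, 19 → 2
r = 21: none → 0
r = 26: none → 0
Cross-inversions: 2 + 2 + 2 + 2 + 2 + 0 + 0 = 10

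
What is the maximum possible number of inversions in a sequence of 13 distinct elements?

78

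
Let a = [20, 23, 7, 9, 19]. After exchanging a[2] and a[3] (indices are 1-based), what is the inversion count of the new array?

Positions 2 and 3 hold 23 and 7; after swapping, the array is [20, 7, 23, 9, 19].
Sweep left to right; for each value list the smaller values that follow it:
20: 3
7: 0
23: 2
9: 0
19: 0
Sum: 3 + 0 + 2 + 0 + 0 = 5

5 inversions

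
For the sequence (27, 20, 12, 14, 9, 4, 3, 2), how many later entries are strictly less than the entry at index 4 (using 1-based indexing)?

The element at index 4 is 14.
Elements after it: 9, 4, 3, 2
Those smaller than 14: 9, 4, 3, 2

4 such elements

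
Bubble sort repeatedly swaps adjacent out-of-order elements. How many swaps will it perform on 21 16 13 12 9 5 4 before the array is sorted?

Minimum adjacent swaps = number of inversions (each swap of adjacent out-of-order elements removes one inversion and no swap can remove more).
Count inversions — for each element, later elements that are smaller:
21: 16, 13, 12, 9, 5, 4 → 6
16: 13, 12, 9, 5, 4 → 5
13: 12, 9, 5, 4 → 4
12: 9, 5, 4 → 3
9: 5, 4 → 2
5: 4 → 1
4: none → 0
Total inversions: 6 + 5 + 4 + 3 + 2 + 1 + 0 = 21

21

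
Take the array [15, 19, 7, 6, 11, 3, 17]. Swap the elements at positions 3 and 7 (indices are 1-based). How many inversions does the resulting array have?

Inversions: 16

Positions 3 and 7 hold 7 and 17; after swapping, the array is [15, 19, 17, 6, 11, 3, 7].
Sweep left to right; for each value list the smaller values that follow it:
15 → 6, 11, 3, 7 → 4
19 → 17, 6, 11, 3, 7 → 5
17 → 6, 11, 3, 7 → 4
6 → 3 → 1
11 → 3, 7 → 2
3 → none → 0
7 → none → 0
Sum: 4 + 5 + 4 + 1 + 2 + 0 + 0 = 16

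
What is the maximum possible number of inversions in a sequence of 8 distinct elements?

28 inversions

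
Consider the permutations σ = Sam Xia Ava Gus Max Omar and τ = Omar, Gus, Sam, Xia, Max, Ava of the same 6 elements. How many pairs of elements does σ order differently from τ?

Assign each item its position (1..6) in the first ordering, then rewrite the second ordering as that position sequence:
positions: Sam→1, Xia→2, Ava→3, Gus→4, Max→5, Omar→6
second ordering as positions: [6, 4, 1, 2, 5, 3]
Discordant pairs = inversions in this position sequence.
6: 4, 1, 2, 5, 3 → 5
4: 1, 2, 3 → 3
1: 0
2: 0
5: 3 → 1
3: 0
Total: 5 + 3 + 0 + 0 + 1 + 0 = 9

There are 9 discordant pairs.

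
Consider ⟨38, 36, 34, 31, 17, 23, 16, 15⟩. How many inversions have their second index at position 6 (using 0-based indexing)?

6

The element at index 6 is 16.
Elements before it: 38, 36, 34, 31, 17, 23
Those larger than 16: 38, 36, 34, 31, 17, 23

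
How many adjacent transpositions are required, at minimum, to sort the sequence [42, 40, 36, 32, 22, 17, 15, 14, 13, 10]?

The minimum number of adjacent swaps to sort an array equals its inversion count, since every such swap removes exactly one inversion.
Count inversions — for each element, later elements that are smaller:
42: 40, 36, 32, 22, 17, 15, 14, 13, 10 → 9
40: 36, 32, 22, 17, 15, 14, 13, 10 → 8
36: 32, 22, 17, 15, 14, 13, 10 → 7
32: 22, 17, 15, 14, 13, 10 → 6
22: 17, 15, 14, 13, 10 → 5
17: 15, 14, 13, 10 → 4
15: 14, 13, 10 → 3
14: 13, 10 → 2
13: 10 → 1
10: none → 0
Total inversions: 9 + 8 + 7 + 6 + 5 + 4 + 3 + 2 + 1 + 0 = 45

Swaps: 45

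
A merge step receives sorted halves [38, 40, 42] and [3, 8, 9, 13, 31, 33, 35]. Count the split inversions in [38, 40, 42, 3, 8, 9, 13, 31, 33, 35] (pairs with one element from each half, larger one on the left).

There are 21 cross-inversions.

Count, for every r in R, how many entries of L exceed r:
r = 3: 38, 40, 42 → 3
r = 8: 38, 40, 42 → 3
r = 9: 38, 40, 42 → 3
r = 13: 38, 40, 42 → 3
r = 31: 38, 40, 42 → 3
r = 33: 38, 40, 42 → 3
r = 35: 38, 40, 42 → 3
Cross-inversions: 3 + 3 + 3 + 3 + 3 + 3 + 3 = 21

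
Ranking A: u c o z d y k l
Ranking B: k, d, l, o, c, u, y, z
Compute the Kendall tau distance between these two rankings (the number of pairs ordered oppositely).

Assign each item its position (1..8) in the first ordering, then rewrite the second ordering as that position sequence:
positions: u→1, c→2, o→3, z→4, d→5, y→6, k→7, l→8
second ordering as positions: [7, 5, 8, 3, 2, 1, 6, 4]
Discordant pairs = inversions in this position sequence.
7: 5, 3, 2, 1, 6, 4 → 6
5: 3, 2, 1, 4 → 4
8: 3, 2, 1, 6, 4 → 5
3: 2, 1 → 2
2: 1 → 1
1: 0
6: 4 → 1
4: 0
Total: 6 + 4 + 5 + 2 + 1 + 0 + 1 + 0 = 19

Discordant pairs: 19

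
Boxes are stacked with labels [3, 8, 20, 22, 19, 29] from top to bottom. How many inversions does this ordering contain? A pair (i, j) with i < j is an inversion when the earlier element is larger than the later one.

Out-of-order index pairs (0-indexed):
(2,4): 20 > 19
(3,4): 22 > 19
That's 2 pairs.

2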